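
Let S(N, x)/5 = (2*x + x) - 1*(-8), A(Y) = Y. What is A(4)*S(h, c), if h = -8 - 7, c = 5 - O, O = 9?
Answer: -80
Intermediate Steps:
c = -4 (c = 5 - 1*9 = 5 - 9 = -4)
h = -15
S(N, x) = 40 + 15*x (S(N, x) = 5*((2*x + x) - 1*(-8)) = 5*(3*x + 8) = 5*(8 + 3*x) = 40 + 15*x)
A(4)*S(h, c) = 4*(40 + 15*(-4)) = 4*(40 - 60) = 4*(-20) = -80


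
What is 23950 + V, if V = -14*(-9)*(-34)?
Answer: 19666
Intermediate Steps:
V = -4284 (V = 126*(-34) = -4284)
23950 + V = 23950 - 4284 = 19666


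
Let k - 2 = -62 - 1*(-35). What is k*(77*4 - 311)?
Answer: 75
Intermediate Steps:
k = -25 (k = 2 + (-62 - 1*(-35)) = 2 + (-62 + 35) = 2 - 27 = -25)
k*(77*4 - 311) = -25*(77*4 - 311) = -25*(308 - 311) = -25*(-3) = 75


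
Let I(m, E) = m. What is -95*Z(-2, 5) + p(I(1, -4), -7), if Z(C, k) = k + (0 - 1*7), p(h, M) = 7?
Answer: 197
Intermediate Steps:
Z(C, k) = -7 + k (Z(C, k) = k + (0 - 7) = k - 7 = -7 + k)
-95*Z(-2, 5) + p(I(1, -4), -7) = -95*(-7 + 5) + 7 = -95*(-2) + 7 = 190 + 7 = 197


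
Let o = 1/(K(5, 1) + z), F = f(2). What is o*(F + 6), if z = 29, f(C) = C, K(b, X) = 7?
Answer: 2/9 ≈ 0.22222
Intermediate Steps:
F = 2
o = 1/36 (o = 1/(7 + 29) = 1/36 ≈ 0.027778)
o*(F + 6) = (2 + 6)/36 = (1/36)*8 = 2/9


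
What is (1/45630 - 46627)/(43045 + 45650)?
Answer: -2127590009/4047152850 ≈ -0.52570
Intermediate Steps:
(1/45630 - 46627)/(43045 + 45650) = (1/45630 - 46627)/88695 = -2127590009/45630*1/88695 = -2127590009/4047152850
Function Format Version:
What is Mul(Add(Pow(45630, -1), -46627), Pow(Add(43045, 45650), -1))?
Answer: Rational(-2127590009, 4047152850) ≈ -0.52570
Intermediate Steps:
Mul(Add(Pow(45630, -1), -46627), Pow(Add(43045, 45650), -1)) = Mul(Add(Rational(1, 45630), -46627), Pow(88695, -1)) = Mul(Rational(-2127590009, 45630), Rational(1, 88695)) = Rational(-2127590009, 4047152850)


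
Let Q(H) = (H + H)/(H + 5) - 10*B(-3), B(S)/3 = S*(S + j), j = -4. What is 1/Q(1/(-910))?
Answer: -4549/2865872 ≈ -0.0015873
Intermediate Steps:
B(S) = 3*S*(-4 + S) (B(S) = 3*(S*(S - 4)) = 3*(S*(-4 + S)) = 3*S*(-4 + S))
Q(H) = -630 + 2*H/(5 + H) (Q(H) = (H + H)/(H + 5) - 30*(-3)*(-4 - 3) = (2*H)/(5 + H) - 30*(-3)*(-7) = 2*H/(5 + H) - 10*63 = 2*H/(5 + H) - 630 = -630 + 2*H/(5 + H))
1/Q(1/(-910)) = 1/(2*(-1575 - 314/(-910))/(5 + 1/(-910))) = 1/(2*(-1575 - 314*(-1/910))/(5 - 1/910)) = 1/(2*(-1575 + 157/455)/(4549/910)) = 1/(2*(910/4549)*(-716468/455)) = 1/(-2865872/4549) = -4549/2865872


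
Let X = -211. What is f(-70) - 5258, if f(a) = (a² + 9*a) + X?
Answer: -1199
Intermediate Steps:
f(a) = -211 + a² + 9*a (f(a) = (a² + 9*a) - 211 = -211 + a² + 9*a)
f(-70) - 5258 = (-211 + (-70)² + 9*(-70)) - 5258 = (-211 + 4900 - 630) - 5258 = 4059 - 5258 = -1199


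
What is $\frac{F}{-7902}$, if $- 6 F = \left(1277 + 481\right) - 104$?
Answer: $\frac{827}{23706} \approx 0.034886$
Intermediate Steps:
$F = - \frac{827}{3}$ ($F = - \frac{\left(1277 + 481\right) - 104}{6} = - \frac{1758 - 104}{6} = \left(- \frac{1}{6}\right) 1654 = - \frac{827}{3} \approx -275.67$)
$\frac{F}{-7902} = - \frac{827}{3 \left(-7902\right)} = \left(- \frac{827}{3}\right) \left(- \frac{1}{7902}\right) = \frac{827}{23706}$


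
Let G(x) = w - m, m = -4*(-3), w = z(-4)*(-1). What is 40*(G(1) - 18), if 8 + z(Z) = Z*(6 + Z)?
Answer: -560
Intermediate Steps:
z(Z) = -8 + Z*(6 + Z)
w = 16 (w = (-8 + (-4)² + 6*(-4))*(-1) = (-8 + 16 - 24)*(-1) = -16*(-1) = 16)
m = 12
G(x) = 4 (G(x) = 16 - 1*12 = 16 - 12 = 4)
40*(G(1) - 18) = 40*(4 - 18) = 40*(-14) = -560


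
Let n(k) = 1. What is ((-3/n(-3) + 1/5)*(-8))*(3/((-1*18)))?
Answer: -56/15 ≈ -3.7333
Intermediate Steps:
((-3/n(-3) + 1/5)*(-8))*(3/((-1*18))) = ((-3/1 + 1/5)*(-8))*(3/((-1*18))) = ((-3*1 + 1*(⅕))*(-8))*(3/(-18)) = ((-3 + ⅕)*(-8))*(3*(-1/18)) = -14/5*(-8)*(-⅙) = (112/5)*(-⅙) = -56/15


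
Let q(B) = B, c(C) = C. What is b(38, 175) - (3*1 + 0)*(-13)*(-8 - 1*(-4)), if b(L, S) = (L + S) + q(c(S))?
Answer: 232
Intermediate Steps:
b(L, S) = L + 2*S (b(L, S) = (L + S) + S = L + 2*S)
b(38, 175) - (3*1 + 0)*(-13)*(-8 - 1*(-4)) = (38 + 2*175) - (3*1 + 0)*(-13)*(-8 - 1*(-4)) = (38 + 350) - (3 + 0)*(-13)*(-8 + 4) = 388 - 3*(-13)*(-4) = 388 - (-39)*(-4) = 388 - 1*156 = 388 - 156 = 232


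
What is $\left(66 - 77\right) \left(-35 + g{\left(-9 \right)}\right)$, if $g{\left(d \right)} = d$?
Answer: $484$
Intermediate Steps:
$\left(66 - 77\right) \left(-35 + g{\left(-9 \right)}\right) = \left(66 - 77\right) \left(-35 - 9\right) = \left(66 - 77\right) \left(-44\right) = \left(-11\right) \left(-44\right) = 484$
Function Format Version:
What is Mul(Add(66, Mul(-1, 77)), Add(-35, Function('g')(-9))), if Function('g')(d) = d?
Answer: 484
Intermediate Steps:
Mul(Add(66, Mul(-1, 77)), Add(-35, Function('g')(-9))) = Mul(Add(66, Mul(-1, 77)), Add(-35, -9)) = Mul(Add(66, -77), -44) = Mul(-11, -44) = 484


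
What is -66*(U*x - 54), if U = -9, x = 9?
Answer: 8910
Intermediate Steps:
-66*(U*x - 54) = -66*(-9*9 - 54) = -66*(-81 - 54) = -66*(-135) = 8910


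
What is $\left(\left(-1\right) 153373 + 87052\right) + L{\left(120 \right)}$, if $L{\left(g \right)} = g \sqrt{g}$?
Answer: $-66321 + 240 \sqrt{30} \approx -65006.0$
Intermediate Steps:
$L{\left(g \right)} = g^{\frac{3}{2}}$
$\left(\left(-1\right) 153373 + 87052\right) + L{\left(120 \right)} = \left(\left(-1\right) 153373 + 87052\right) + 120^{\frac{3}{2}} = \left(-153373 + 87052\right) + 240 \sqrt{30} = -66321 + 240 \sqrt{30}$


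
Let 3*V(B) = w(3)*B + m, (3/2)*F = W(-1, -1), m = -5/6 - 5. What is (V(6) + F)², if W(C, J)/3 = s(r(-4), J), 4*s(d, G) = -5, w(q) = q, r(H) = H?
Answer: 196/81 ≈ 2.4198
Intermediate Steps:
s(d, G) = -5/4 (s(d, G) = (¼)*(-5) = -5/4)
W(C, J) = -15/4 (W(C, J) = 3*(-5/4) = -15/4)
m = -35/6 (m = -5*⅙ - 5 = -⅚ - 5 = -35/6 ≈ -5.8333)
F = -5/2 (F = (⅔)*(-15/4) = -5/2 ≈ -2.5000)
V(B) = -35/18 + B (V(B) = (3*B - 35/6)/3 = (-35/6 + 3*B)/3 = -35/18 + B)
(V(6) + F)² = ((-35/18 + 6) - 5/2)² = (73/18 - 5/2)² = (14/9)² = 196/81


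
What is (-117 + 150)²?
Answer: 1089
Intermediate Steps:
(-117 + 150)² = 33² = 1089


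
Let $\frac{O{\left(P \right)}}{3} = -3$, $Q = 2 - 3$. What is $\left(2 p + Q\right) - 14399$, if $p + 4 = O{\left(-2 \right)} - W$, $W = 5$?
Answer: $-14436$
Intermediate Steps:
$Q = -1$
$O{\left(P \right)} = -9$ ($O{\left(P \right)} = 3 \left(-3\right) = -9$)
$p = -18$ ($p = -4 - 14 = -18$)
$\left(2 p + Q\right) - 14399 = \left(2 \left(-18\right) - 1\right) - 14399 = \left(-36 - 1\right) - 14399 = -37 - 14399 = -14436$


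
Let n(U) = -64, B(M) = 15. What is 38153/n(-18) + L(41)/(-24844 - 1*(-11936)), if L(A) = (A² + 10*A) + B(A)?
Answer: -123153427/206528 ≈ -596.30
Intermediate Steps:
L(A) = 15 + A² + 10*A (L(A) = (A² + 10*A) + 15 = 15 + A² + 10*A)
38153/n(-18) + L(41)/(-24844 - 1*(-11936)) = 38153/(-64) + (15 + 41² + 10*41)/(-24844 - 1*(-11936)) = 38153*(-1/64) + (15 + 1681 + 410)/(-24844 + 11936) = -38153/64 + 2106/(-12908) = -38153/64 + 2106*(-1/12908) = -38153/64 - 1053/6454 = -123153427/206528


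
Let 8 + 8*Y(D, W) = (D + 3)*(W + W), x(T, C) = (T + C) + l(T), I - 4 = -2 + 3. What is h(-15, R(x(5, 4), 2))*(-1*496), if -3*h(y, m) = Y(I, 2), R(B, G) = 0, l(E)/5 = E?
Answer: 496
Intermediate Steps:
I = 5 (I = 4 + (-2 + 3) = 4 + 1 = 5)
l(E) = 5*E
x(T, C) = C + 6*T (x(T, C) = (T + C) + 5*T = (C + T) + 5*T = C + 6*T)
Y(D, W) = -1 + W*(3 + D)/4 (Y(D, W) = -1 + ((D + 3)*(W + W))/8 = -1 + ((3 + D)*(2*W))/8 = -1 + (2*W*(3 + D))/8 = -1 + W*(3 + D)/4)
h(y, m) = -1 (h(y, m) = -(-1 + (¾)*2 + (¼)*5*2)/3 = -(-1 + 3/2 + 5/2)/3 = -⅓*3 = -1)
h(-15, R(x(5, 4), 2))*(-1*496) = -(-1)*496 = -1*(-496) = 496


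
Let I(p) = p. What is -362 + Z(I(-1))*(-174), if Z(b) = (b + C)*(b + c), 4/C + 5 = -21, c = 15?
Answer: 31834/13 ≈ 2448.8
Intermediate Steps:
C = -2/13 (C = 4/(-5 - 21) = 4/(-26) = 4*(-1/26) = -2/13 ≈ -0.15385)
Z(b) = (15 + b)*(-2/13 + b) (Z(b) = (b - 2/13)*(b + 15) = (-2/13 + b)*(15 + b) = (15 + b)*(-2/13 + b))
-362 + Z(I(-1))*(-174) = -362 + (-30/13 + (-1)² + (193/13)*(-1))*(-174) = -362 + (-30/13 + 1 - 193/13)*(-174) = -362 - 210/13*(-174) = -362 + 36540/13 = 31834/13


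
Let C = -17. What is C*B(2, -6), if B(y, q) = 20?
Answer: -340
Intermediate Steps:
C*B(2, -6) = -17*20 = -340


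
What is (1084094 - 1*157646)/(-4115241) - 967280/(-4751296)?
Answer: -516223483/23961676596 ≈ -0.021544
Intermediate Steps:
(1084094 - 1*157646)/(-4115241) - 967280/(-4751296) = (1084094 - 157646)*(-1/4115241) - 967280*(-1/4751296) = 926448*(-1/4115241) + 60455/296956 = -308816/1371747 + 60455/296956 = -516223483/23961676596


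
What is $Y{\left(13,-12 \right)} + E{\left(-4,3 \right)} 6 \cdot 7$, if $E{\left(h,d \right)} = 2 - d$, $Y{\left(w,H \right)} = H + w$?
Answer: $-41$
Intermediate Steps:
$Y{\left(13,-12 \right)} + E{\left(-4,3 \right)} 6 \cdot 7 = \left(-12 + 13\right) + \left(2 - 3\right) 6 \cdot 7 = 1 + \left(2 - 3\right) 6 \cdot 7 = 1 + \left(-1\right) 6 \cdot 7 = 1 - 42 = -41$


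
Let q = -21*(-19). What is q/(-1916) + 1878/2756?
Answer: 624651/1320124 ≈ 0.47318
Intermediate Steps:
q = 399
q/(-1916) + 1878/2756 = 399/(-1916) + 1878/2756 = 399*(-1/1916) + 1878*(1/2756) = -399/1916 + 939/1378 = 624651/1320124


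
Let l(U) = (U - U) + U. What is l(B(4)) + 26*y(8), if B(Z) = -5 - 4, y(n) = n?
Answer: 199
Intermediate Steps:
B(Z) = -9
l(U) = U (l(U) = 0 + U = U)
l(B(4)) + 26*y(8) = -9 + 26*8 = -9 + 208 = 199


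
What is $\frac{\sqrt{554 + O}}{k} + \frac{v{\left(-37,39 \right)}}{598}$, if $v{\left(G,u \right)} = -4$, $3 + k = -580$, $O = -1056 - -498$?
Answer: $- \frac{2}{299} - \frac{2 i}{583} \approx -0.006689 - 0.0034305 i$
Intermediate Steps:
$O = -558$ ($O = -1056 + 498 = -558$)
$k = -583$ ($k = -3 - 580 = -583$)
$\frac{\sqrt{554 + O}}{k} + \frac{v{\left(-37,39 \right)}}{598} = \frac{\sqrt{554 - 558}}{-583} - \frac{4}{598} = \sqrt{-4} \left(- \frac{1}{583}\right) - \frac{2}{299} = 2 i \left(- \frac{1}{583}\right) - \frac{2}{299} = - \frac{2 i}{583} - \frac{2}{299} = - \frac{2}{299} - \frac{2 i}{583}$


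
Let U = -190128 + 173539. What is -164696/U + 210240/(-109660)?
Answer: 728644600/90957487 ≈ 8.0108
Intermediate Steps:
U = -16589
-164696/U + 210240/(-109660) = -164696/(-16589) + 210240/(-109660) = -164696*(-1/16589) + 210240*(-1/109660) = 164696/16589 - 10512/5483 = 728644600/90957487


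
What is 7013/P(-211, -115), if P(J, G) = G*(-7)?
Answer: 7013/805 ≈ 8.7118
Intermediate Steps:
P(J, G) = -7*G
7013/P(-211, -115) = 7013/((-7*(-115))) = 7013/805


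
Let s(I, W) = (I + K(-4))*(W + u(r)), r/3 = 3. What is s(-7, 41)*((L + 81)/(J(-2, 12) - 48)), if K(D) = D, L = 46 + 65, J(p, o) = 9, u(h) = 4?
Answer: 31680/13 ≈ 2436.9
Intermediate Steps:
r = 9 (r = 3*3 = 9)
L = 111
s(I, W) = (-4 + I)*(4 + W) (s(I, W) = (I - 4)*(W + 4) = (-4 + I)*(4 + W))
s(-7, 41)*((L + 81)/(J(-2, 12) - 48)) = (-16 - 4*41 + 4*(-7) - 7*41)*((111 + 81)/(9 - 48)) = (-16 - 164 - 28 - 287)*(192/(-39)) = -95040*(-1)/39 = -495*(-64/13) = 31680/13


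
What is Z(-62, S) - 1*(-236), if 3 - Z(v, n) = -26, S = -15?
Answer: 265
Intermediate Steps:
Z(v, n) = 29 (Z(v, n) = 3 - 1*(-26) = 3 + 26 = 29)
Z(-62, S) - 1*(-236) = 29 - 1*(-236) = 29 + 236 = 265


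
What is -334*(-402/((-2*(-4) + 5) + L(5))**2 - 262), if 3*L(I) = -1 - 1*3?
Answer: 108405712/1225 ≈ 88495.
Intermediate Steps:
L(I) = -4/3 (L(I) = (-1 - 1*3)/3 = (-1 - 3)/3 = (1/3)*(-4) = -4/3)
-334*(-402/((-2*(-4) + 5) + L(5))**2 - 262) = -334*(-402/((-2*(-4) + 5) - 4/3)**2 - 262) = -334*(-402/((8 + 5) - 4/3)**2 - 262) = -334*(-402/(13 - 4/3)**2 - 262) = -334*(-402/((35/3)**2) - 262) = -334*(-402/1225/9 - 262) = -334*(-402*9/1225 - 262) = -334*(-3618/1225 - 262) = -334*(-324568/1225) = 108405712/1225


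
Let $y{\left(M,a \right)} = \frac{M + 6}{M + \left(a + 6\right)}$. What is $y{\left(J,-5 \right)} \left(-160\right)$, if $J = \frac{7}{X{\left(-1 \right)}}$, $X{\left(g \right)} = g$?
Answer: $- \frac{80}{3} \approx -26.667$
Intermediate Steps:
$J = -7$ ($J = \frac{7}{-1} = 7 \left(-1\right) = -7$)
$y{\left(M,a \right)} = \frac{6 + M}{6 + M + a}$ ($y{\left(M,a \right)} = \frac{6 + M}{M + \left(6 + a\right)} = \frac{6 + M}{6 + M + a}$)
$y{\left(J,-5 \right)} \left(-160\right) = \frac{6 - 7}{6 - 7 - 5} \left(-160\right) = \frac{1}{-6} \left(-1\right) \left(-160\right) = \left(- \frac{1}{6}\right) \left(-1\right) \left(-160\right) = \frac{1}{6} \left(-160\right) = - \frac{80}{3}$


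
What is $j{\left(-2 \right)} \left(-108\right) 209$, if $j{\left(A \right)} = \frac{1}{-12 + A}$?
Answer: $\frac{11286}{7} \approx 1612.3$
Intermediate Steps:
$j{\left(-2 \right)} \left(-108\right) 209 = \frac{1}{-12 - 2} \left(-108\right) 209 = \frac{1}{-14} \left(-108\right) 209 = \left(- \frac{1}{14}\right) \left(-108\right) 209 = \frac{54}{7} \cdot 209 = \frac{11286}{7}$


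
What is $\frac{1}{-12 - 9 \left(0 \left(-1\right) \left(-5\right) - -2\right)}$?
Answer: $- \frac{1}{30} \approx -0.033333$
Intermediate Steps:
$\frac{1}{-12 - 9 \left(0 \left(-1\right) \left(-5\right) - -2\right)} = \frac{1}{-12 - 9 \left(0 \left(-5\right) + 2\right)} = \frac{1}{-12 - 9 \left(0 + 2\right)} = \frac{1}{-12 - 18} = \frac{1}{-30} = - \frac{1}{30}$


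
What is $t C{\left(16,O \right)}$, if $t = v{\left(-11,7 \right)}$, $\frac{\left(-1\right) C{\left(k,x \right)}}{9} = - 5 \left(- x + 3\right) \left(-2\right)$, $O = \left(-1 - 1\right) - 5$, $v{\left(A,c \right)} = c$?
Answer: $-6300$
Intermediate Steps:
$O = -7$ ($O = -2 - 5 = -7$)
$C{\left(k,x \right)} = -270 + 90 x$ ($C{\left(k,x \right)} = - 9 - 5 \left(- x + 3\right) \left(-2\right) = - 9 - 5 \left(3 - x\right) \left(-2\right) = - 9 \left(-15 + 5 x\right) \left(-2\right) = - 9 \left(30 - 10 x\right) = -270 + 90 x$)
$t = 7$
$t C{\left(16,O \right)} = 7 \left(-270 + 90 \left(-7\right)\right) = 7 \left(-270 - 630\right) = 7 \left(-900\right) = -6300$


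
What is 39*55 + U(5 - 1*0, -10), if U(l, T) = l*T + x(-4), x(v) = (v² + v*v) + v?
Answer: 2123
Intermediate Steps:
x(v) = v + 2*v² (x(v) = (v² + v²) + v = 2*v² + v = v + 2*v²)
U(l, T) = 28 + T*l (U(l, T) = l*T - 4*(1 + 2*(-4)) = T*l - 4*(1 - 8) = T*l - 4*(-7) = T*l + 28 = 28 + T*l)
39*55 + U(5 - 1*0, -10) = 39*55 + (28 - 10*(5 - 1*0)) = 2145 + (28 - 10*(5 + 0)) = 2145 + (28 - 10*5) = 2145 + (28 - 50) = 2145 - 22 = 2123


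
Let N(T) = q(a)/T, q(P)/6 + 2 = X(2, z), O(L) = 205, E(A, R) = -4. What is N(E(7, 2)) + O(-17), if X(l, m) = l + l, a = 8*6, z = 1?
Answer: 202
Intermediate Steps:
a = 48
X(l, m) = 2*l
q(P) = 12 (q(P) = -12 + 6*(2*2) = -12 + 6*4 = -12 + 24 = 12)
N(T) = 12/T
N(E(7, 2)) + O(-17) = 12/(-4) + 205 = 12*(-1/4) + 205 = -3 + 205 = 202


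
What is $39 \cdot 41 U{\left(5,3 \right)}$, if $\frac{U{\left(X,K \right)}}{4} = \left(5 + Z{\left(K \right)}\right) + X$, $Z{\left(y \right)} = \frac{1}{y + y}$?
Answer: $65026$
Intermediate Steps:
$Z{\left(y \right)} = \frac{1}{2 y}$
$U{\left(X,K \right)} = 20 + \frac{2}{K} + 4 X$ ($U{\left(X,K \right)} = 4 \left(\left(5 + \frac{1}{2 K}\right) + X\right) = 4 \left(5 + X + \frac{1}{2 K}\right) = 20 + \frac{2}{K} + 4 X$)
$39 \cdot 41 U{\left(5,3 \right)} = 39 \cdot 41 \left(20 + \frac{2}{3} + 4 \cdot 5\right) = 1599 \left(20 + 2 \cdot \frac{1}{3} + 20\right) = 1599 \left(20 + \frac{2}{3} + 20\right) = 1599 \cdot \frac{122}{3} = 65026$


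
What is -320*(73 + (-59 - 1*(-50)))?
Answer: -20480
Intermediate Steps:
-320*(73 + (-59 - 1*(-50))) = -320*(73 + (-59 + 50)) = -320*(73 - 9) = -320*64 = -20480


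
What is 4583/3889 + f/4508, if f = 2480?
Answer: 7576221/4382903 ≈ 1.7286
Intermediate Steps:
4583/3889 + f/4508 = 4583/3889 + 2480/4508 = 4583*(1/3889) + 2480*(1/4508) = 4583/3889 + 620/1127 = 7576221/4382903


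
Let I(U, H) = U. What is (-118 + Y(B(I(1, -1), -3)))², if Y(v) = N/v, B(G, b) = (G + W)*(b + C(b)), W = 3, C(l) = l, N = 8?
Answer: 126025/9 ≈ 14003.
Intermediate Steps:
B(G, b) = 2*b*(3 + G) (B(G, b) = (G + 3)*(b + b) = (3 + G)*(2*b) = 2*b*(3 + G))
Y(v) = 8/v
(-118 + Y(B(I(1, -1), -3)))² = (-118 + 8/((2*(-3)*(3 + 1))))² = (-118 + 8/((2*(-3)*4)))² = (-118 + 8/(-24))² = (-118 + 8*(-1/24))² = (-118 - ⅓)² = (-355/3)² = 126025/9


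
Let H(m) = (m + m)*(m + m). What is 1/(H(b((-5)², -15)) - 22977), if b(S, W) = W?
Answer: -1/22077 ≈ -4.5296e-5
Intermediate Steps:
H(m) = 4*m² (H(m) = (2*m)*(2*m) = 4*m²)
1/(H(b((-5)², -15)) - 22977) = 1/(4*(-15)² - 22977) = 1/(4*225 - 22977) = 1/(900 - 22977) = 1/(-22077) = -1/22077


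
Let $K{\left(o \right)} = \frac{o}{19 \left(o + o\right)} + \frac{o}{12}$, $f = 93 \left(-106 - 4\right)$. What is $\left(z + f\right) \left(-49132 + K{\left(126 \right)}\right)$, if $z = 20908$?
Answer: $-524519096$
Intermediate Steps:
$f = -10230$ ($f = 93 \left(-110\right) = -10230$)
$K{\left(o \right)} = \frac{1}{38} + \frac{o}{12}$ ($K{\left(o \right)} = \frac{o}{19 \cdot 2 o} + o \frac{1}{12} = \frac{o}{38 o} + \frac{o}{12} = o \frac{1}{38 o} + \frac{o}{12} = \frac{1}{38} + \frac{o}{12}$)
$\left(z + f\right) \left(-49132 + K{\left(126 \right)}\right) = \left(20908 - 10230\right) \left(-49132 + \left(\frac{1}{38} + \frac{1}{12} \cdot 126\right)\right) = 10678 \left(-49132 + \left(\frac{1}{38} + \frac{21}{2}\right)\right) = 10678 \left(-49132 + \frac{200}{19}\right) = 10678 \left(- \frac{933308}{19}\right) = -524519096$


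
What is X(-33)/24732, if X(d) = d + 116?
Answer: 83/24732 ≈ 0.0033560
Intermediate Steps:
X(d) = 116 + d
X(-33)/24732 = (116 - 33)/24732 = 83*(1/24732) = 83/24732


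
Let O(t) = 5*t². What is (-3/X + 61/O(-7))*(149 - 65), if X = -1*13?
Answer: 18336/455 ≈ 40.299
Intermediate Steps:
X = -13
(-3/X + 61/O(-7))*(149 - 65) = (-3/(-13) + 61/((5*(-7)²)))*(149 - 65) = (-3*(-1/13) + 61/((5*49)))*84 = (3/13 + 61/245)*84 = (1528/3185)*84 = 18336/455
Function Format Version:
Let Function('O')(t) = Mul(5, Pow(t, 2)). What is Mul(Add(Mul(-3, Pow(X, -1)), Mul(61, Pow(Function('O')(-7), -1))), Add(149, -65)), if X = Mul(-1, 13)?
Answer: Rational(18336, 455) ≈ 40.299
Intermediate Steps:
X = -13
Mul(Add(Mul(-3, Pow(X, -1)), Mul(61, Pow(Function('O')(-7), -1))), Add(149, -65)) = Mul(Add(Mul(-3, Pow(-13, -1)), Mul(61, Pow(Mul(5, Pow(-7, 2)), -1))), Add(149, -65)) = Mul(Add(Mul(-3, Rational(-1, 13)), Mul(61, Pow(Mul(5, 49), -1))), 84) = Mul(Add(Rational(3, 13), Mul(61, Pow(245, -1))), 84) = Mul(Add(Rational(3, 13), Mul(61, Rational(1, 245))), 84) = Mul(Add(Rational(3, 13), Rational(61, 245)), 84) = Mul(Rational(1528, 3185), 84) = Rational(18336, 455)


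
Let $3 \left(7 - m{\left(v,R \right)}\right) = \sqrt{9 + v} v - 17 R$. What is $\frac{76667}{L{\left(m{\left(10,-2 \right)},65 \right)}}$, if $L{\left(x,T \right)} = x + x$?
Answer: $\frac{996671}{1154} - \frac{383335 \sqrt{19}}{577} \approx -2032.2$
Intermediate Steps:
$m{\left(v,R \right)} = 7 + \frac{17 R}{3} - \frac{v \sqrt{9 + v}}{3}$ ($m{\left(v,R \right)} = 7 - \frac{\sqrt{9 + v} v - 17 R}{3} = 7 - \frac{v \sqrt{9 + v} - 17 R}{3} = 7 - \frac{- 17 R + v \sqrt{9 + v}}{3} = 7 + \left(\frac{17 R}{3} - \frac{v \sqrt{9 + v}}{3}\right) = 7 + \frac{17 R}{3} - \frac{v \sqrt{9 + v}}{3}$)
$L{\left(x,T \right)} = 2 x$
$\frac{76667}{L{\left(m{\left(10,-2 \right)},65 \right)}} = \frac{76667}{2 \left(7 + \frac{17}{3} \left(-2\right) - \frac{10 \sqrt{9 + 10}}{3}\right)} = \frac{76667}{2 \left(7 - \frac{34}{3} - \frac{10 \sqrt{19}}{3}\right)} = \frac{76667}{2 \left(- \frac{13}{3} - \frac{10 \sqrt{19}}{3}\right)} = \frac{76667}{- \frac{26}{3} - \frac{20 \sqrt{19}}{3}}$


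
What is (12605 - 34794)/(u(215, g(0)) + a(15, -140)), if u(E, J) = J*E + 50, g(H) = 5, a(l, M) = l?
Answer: -22189/1140 ≈ -19.464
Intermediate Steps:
u(E, J) = 50 + E*J (u(E, J) = E*J + 50 = 50 + E*J)
(12605 - 34794)/(u(215, g(0)) + a(15, -140)) = (12605 - 34794)/((50 + 215*5) + 15) = -22189/((50 + 1075) + 15) = -22189/(1125 + 15) = -22189/1140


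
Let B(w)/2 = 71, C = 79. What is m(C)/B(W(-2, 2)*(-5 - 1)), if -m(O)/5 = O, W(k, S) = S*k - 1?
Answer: -395/142 ≈ -2.7817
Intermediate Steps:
W(k, S) = -1 + S*k
B(w) = 142 (B(w) = 2*71 = 142)
m(O) = -5*O
m(C)/B(W(-2, 2)*(-5 - 1)) = -5*79/142 = -395*1/142 = -395/142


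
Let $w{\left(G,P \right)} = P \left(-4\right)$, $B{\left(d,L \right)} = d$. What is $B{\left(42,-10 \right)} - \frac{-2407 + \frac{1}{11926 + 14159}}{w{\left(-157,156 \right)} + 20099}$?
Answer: $\frac{21399012344}{508005375} \approx 42.124$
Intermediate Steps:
$w{\left(G,P \right)} = - 4 P$
$B{\left(42,-10 \right)} - \frac{-2407 + \frac{1}{11926 + 14159}}{w{\left(-157,156 \right)} + 20099} = 42 - \frac{-2407 + \frac{1}{11926 + 14159}}{\left(-4\right) 156 + 20099} = 42 - \frac{-2407 + \frac{1}{26085}}{-624 + 20099} = 42 - \frac{-2407 + \frac{1}{26085}}{19475} = 42 - \left(- \frac{62786594}{26085}\right) \frac{1}{19475} = 42 - - \frac{62786594}{508005375} = 42 + \frac{62786594}{508005375} = \frac{21399012344}{508005375}$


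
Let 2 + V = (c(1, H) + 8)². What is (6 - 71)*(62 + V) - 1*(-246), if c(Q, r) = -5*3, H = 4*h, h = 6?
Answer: -6839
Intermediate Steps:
H = 24 (H = 4*6 = 24)
c(Q, r) = -15
V = 47 (V = -2 + (-15 + 8)² = -2 + (-7)² = -2 + 49 = 47)
(6 - 71)*(62 + V) - 1*(-246) = (6 - 71)*(62 + 47) - 1*(-246) = -65*109 + 246 = -7085 + 246 = -6839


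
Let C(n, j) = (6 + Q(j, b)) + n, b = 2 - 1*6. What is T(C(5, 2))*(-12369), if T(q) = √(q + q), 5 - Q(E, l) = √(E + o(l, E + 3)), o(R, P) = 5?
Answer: -12369*√(32 - 2*√7) ≈ -63923.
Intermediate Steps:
b = -4 (b = 2 - 6 = -4)
Q(E, l) = 5 - √(5 + E) (Q(E, l) = 5 - √(E + 5) = 5 - √(5 + E))
C(n, j) = 11 + n - √(5 + j) (C(n, j) = (6 + (5 - √(5 + j))) + n = (11 - √(5 + j)) + n = 11 + n - √(5 + j))
T(q) = √2*√q (T(q) = √(2*q) = √2*√q)
T(C(5, 2))*(-12369) = (√2*√(11 + 5 - √(5 + 2)))*(-12369) = (√2*√(11 + 5 - √7))*(-12369) = (√2*√(16 - √7))*(-12369) = -12369*√2*√(16 - √7)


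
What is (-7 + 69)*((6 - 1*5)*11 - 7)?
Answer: 248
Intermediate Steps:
(-7 + 69)*((6 - 1*5)*11 - 7) = 62*((6 - 5)*11 - 7) = 62*(1*11 - 7) = 62*(11 - 7) = 62*4 = 248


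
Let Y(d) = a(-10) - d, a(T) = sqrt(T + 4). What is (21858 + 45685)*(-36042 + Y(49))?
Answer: -2437694413 + 67543*I*sqrt(6) ≈ -2.4377e+9 + 1.6545e+5*I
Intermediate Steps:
a(T) = sqrt(4 + T)
Y(d) = -d + I*sqrt(6) (Y(d) = sqrt(4 - 10) - d = sqrt(-6) - d = I*sqrt(6) - d = -d + I*sqrt(6))
(21858 + 45685)*(-36042 + Y(49)) = (21858 + 45685)*(-36042 + (-1*49 + I*sqrt(6))) = 67543*(-36042 + (-49 + I*sqrt(6))) = 67543*(-36091 + I*sqrt(6)) = -2437694413 + 67543*I*sqrt(6)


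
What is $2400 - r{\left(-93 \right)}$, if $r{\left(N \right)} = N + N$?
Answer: $2586$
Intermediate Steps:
$r{\left(N \right)} = 2 N$
$2400 - r{\left(-93 \right)} = 2400 - 2 \left(-93\right) = 2400 - -186 = 2400 + 186 = 2586$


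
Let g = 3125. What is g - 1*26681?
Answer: -23556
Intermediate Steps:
g - 1*26681 = 3125 - 1*26681 = 3125 - 26681 = -23556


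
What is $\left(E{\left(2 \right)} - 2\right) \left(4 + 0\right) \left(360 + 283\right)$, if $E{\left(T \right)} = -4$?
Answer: $-15432$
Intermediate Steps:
$\left(E{\left(2 \right)} - 2\right) \left(4 + 0\right) \left(360 + 283\right) = \left(-4 - 2\right) \left(4 + 0\right) \left(360 + 283\right) = \left(-6\right) 4 \cdot 643 = \left(-24\right) 643 = -15432$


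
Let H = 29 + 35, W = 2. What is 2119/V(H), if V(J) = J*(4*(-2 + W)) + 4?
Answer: 2119/4 ≈ 529.75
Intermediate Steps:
H = 64
V(J) = 4 (V(J) = J*(4*(-2 + 2)) + 4 = J*(4*0) + 4 = J*0 + 4 = 0 + 4 = 4)
2119/V(H) = 2119/4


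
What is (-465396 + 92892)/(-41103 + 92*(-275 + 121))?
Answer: 372504/55271 ≈ 6.7396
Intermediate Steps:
(-465396 + 92892)/(-41103 + 92*(-275 + 121)) = -372504/(-41103 + 92*(-154)) = -372504/(-41103 - 14168) = -372504/(-55271) = -372504*(-1/55271) = 372504/55271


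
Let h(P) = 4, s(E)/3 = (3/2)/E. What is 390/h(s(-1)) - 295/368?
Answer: 35585/368 ≈ 96.698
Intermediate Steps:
s(E) = 9/(2*E) (s(E) = 3*((3/2)/E) = 3*((3*(1/2))/E) = 3*(3/(2*E)) = 9/(2*E))
390/h(s(-1)) - 295/368 = 390/4 - 295/368 = 390*(1/4) - 295*1/368 = 195/2 - 295/368 = 35585/368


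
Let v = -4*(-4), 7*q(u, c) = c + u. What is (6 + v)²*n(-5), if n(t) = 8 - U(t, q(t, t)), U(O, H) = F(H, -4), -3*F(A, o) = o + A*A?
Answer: 174240/49 ≈ 3555.9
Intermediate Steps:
q(u, c) = c/7 + u/7 (q(u, c) = (c + u)/7 = c/7 + u/7)
v = 16
F(A, o) = -o/3 - A²/3 (F(A, o) = -(o + A*A)/3 = -(o + A²)/3 = -o/3 - A²/3)
U(O, H) = 4/3 - H²/3 (U(O, H) = -⅓*(-4) - H²/3 = 4/3 - H²/3)
n(t) = 20/3 + 4*t²/147 (n(t) = 8 - (4/3 - (t/7 + t/7)²/3) = 8 - (4/3 - 4*t²/49/3) = 8 - (4/3 - 4*t²/147) = 8 + (-4/3 + 4*t²/147) = 20/3 + 4*t²/147)
(6 + v)²*n(-5) = (6 + 16)²*(20/3 + (4/147)*(-5)²) = 22²*(20/3 + (4/147)*25) = 484*(20/3 + 100/147) = 484*(360/49) = 174240/49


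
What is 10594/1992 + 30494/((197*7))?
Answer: 37676587/1373484 ≈ 27.431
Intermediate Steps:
10594/1992 + 30494/((197*7)) = 10594*(1/1992) + 30494/1379 = 5297/996 + 30494*(1/1379) = 5297/996 + 30494/1379 = 37676587/1373484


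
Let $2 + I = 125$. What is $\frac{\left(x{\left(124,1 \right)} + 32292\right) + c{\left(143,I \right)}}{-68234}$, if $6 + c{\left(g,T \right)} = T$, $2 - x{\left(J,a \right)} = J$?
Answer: $- \frac{32287}{68234} \approx -0.47318$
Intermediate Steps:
$I = 123$ ($I = -2 + 125 = 123$)
$x{\left(J,a \right)} = 2 - J$
$c{\left(g,T \right)} = -6 + T$
$\frac{\left(x{\left(124,1 \right)} + 32292\right) + c{\left(143,I \right)}}{-68234} = \frac{\left(\left(2 - 124\right) + 32292\right) + \left(-6 + 123\right)}{-68234} = \left(\left(\left(2 - 124\right) + 32292\right) + 117\right) \left(- \frac{1}{68234}\right) = \left(\left(-122 + 32292\right) + 117\right) \left(- \frac{1}{68234}\right) = \left(32170 + 117\right) \left(- \frac{1}{68234}\right) = 32287 \left(- \frac{1}{68234}\right) = - \frac{32287}{68234}$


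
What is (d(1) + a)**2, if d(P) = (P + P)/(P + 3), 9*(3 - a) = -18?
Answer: 121/4 ≈ 30.250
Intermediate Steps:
a = 5 (a = 3 - 1/9*(-18) = 3 + 2 = 5)
d(P) = 2*P/(3 + P) (d(P) = (2*P)/(3 + P) = 2*P/(3 + P))
(d(1) + a)**2 = (2*1/(3 + 1) + 5)**2 = (2*1/4 + 5)**2 = (2*1*(1/4) + 5)**2 = (1/2 + 5)**2 = (11/2)**2 = 121/4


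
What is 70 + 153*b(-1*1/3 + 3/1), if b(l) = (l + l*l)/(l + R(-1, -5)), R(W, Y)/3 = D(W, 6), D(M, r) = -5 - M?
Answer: -632/7 ≈ -90.286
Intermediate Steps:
R(W, Y) = -15 - 3*W (R(W, Y) = 3*(-5 - W) = -15 - 3*W)
b(l) = (l + l²)/(-12 + l) (b(l) = (l + l*l)/(l + (-15 - 3*(-1))) = (l + l²)/(l + (-15 + 3)) = (l + l²)/(l - 12) = (l + l²)/(-12 + l))
70 + 153*b(-1*1/3 + 3/1) = 70 + 153*((-1*1/3 + 3/1)*(1 + (-1*1/3 + 3/1))/(-12 + (-1*1/3 + 3/1))) = 70 + 153*((-1*⅓ + 3*1)*(1 + (-1*⅓ + 3*1))/(-12 + (-1*⅓ + 3*1))) = 70 + 153*((-⅓ + 3)*(1 + (-⅓ + 3))/(-12 + (-⅓ + 3))) = 70 + 153*(8*(1 + 8/3)/(3*(-12 + 8/3))) = 70 + 153*((8/3)*(11/3)/(-28/3)) = 70 + 153*((8/3)*(-3/28)*(11/3)) = 70 + 153*(-22/21) = 70 - 1122/7 = -632/7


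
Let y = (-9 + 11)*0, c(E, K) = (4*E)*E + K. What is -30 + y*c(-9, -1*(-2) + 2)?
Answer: -30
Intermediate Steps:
c(E, K) = K + 4*E**2 (c(E, K) = 4*E**2 + K = K + 4*E**2)
y = 0 (y = 2*0 = 0)
-30 + y*c(-9, -1*(-2) + 2) = -30 + 0*((-1*(-2) + 2) + 4*(-9)**2) = -30 + 0*((2 + 2) + 4*81) = -30 + 0*(4 + 324) = -30 + 0*328 = -30 + 0 = -30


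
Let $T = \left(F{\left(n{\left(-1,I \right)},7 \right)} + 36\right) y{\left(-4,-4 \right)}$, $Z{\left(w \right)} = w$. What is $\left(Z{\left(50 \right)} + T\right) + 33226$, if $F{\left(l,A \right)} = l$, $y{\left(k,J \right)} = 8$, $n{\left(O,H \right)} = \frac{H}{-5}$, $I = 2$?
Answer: $\frac{167804}{5} \approx 33561.0$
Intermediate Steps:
$n{\left(O,H \right)} = - \frac{H}{5}$ ($n{\left(O,H \right)} = H \left(- \frac{1}{5}\right) = - \frac{H}{5}$)
$T = \frac{1424}{5}$ ($T = \left(\left(- \frac{1}{5}\right) 2 + 36\right) 8 = \left(- \frac{2}{5} + 36\right) 8 = \frac{178}{5} \cdot 8 = \frac{1424}{5} \approx 284.8$)
$\left(Z{\left(50 \right)} + T\right) + 33226 = \left(50 + \frac{1424}{5}\right) + 33226 = \frac{1674}{5} + 33226 = \frac{167804}{5}$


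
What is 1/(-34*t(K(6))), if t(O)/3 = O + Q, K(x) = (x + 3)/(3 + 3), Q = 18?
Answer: -1/1989 ≈ -0.00050277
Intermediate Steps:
K(x) = ½ + x/6 (K(x) = (3 + x)/6 = (3 + x)*(⅙) = ½ + x/6)
t(O) = 54 + 3*O (t(O) = 3*(O + 18) = 3*(18 + O) = 54 + 3*O)
1/(-34*t(K(6))) = 1/(-34*(54 + 3*(½ + (⅙)*6))) = 1/(-34*(54 + 3*(½ + 1))) = 1/(-34*(54 + 3*(3/2))) = 1/(-34*(54 + 9/2)) = 1/(-34*117/2) = 1/(-1989) = -1/1989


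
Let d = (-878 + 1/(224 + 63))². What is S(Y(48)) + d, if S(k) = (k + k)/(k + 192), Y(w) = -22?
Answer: 5397195607007/7001365 ≈ 7.7088e+5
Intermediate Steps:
S(k) = 2*k/(192 + k) (S(k) = (2*k)/(192 + k) = 2*k/(192 + k))
d = 63496440225/82369 (d = (-878 + 1/287)² = (-251985/287)² = 63496440225/82369 ≈ 7.7088e+5)
S(Y(48)) + d = 2*(-22)/(192 - 22) + 63496440225/82369 = 2*(-22)/170 + 63496440225/82369 = 2*(-22)*(1/170) + 63496440225/82369 = -22/85 + 63496440225/82369 = 5397195607007/7001365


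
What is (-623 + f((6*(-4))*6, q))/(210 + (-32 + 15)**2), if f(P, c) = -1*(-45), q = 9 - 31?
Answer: -578/499 ≈ -1.1583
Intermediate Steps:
q = -22
f(P, c) = 45
(-623 + f((6*(-4))*6, q))/(210 + (-32 + 15)**2) = (-623 + 45)/(210 + (-32 + 15)**2) = -578/(210 + (-17)**2) = -578/(210 + 289) = -578/499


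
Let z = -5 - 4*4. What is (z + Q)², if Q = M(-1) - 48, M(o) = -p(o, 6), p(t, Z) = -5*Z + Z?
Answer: 2025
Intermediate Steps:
p(t, Z) = -4*Z
M(o) = 24 (M(o) = -(-4)*6 = -1*(-24) = 24)
Q = -24 (Q = 24 - 48 = -24)
z = -21 (z = -5 - 16 = -21)
(z + Q)² = (-21 - 24)² = (-45)² = 2025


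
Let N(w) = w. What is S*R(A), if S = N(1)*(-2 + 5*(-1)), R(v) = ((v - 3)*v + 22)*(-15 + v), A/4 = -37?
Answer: 25524170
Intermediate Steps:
A = -148 (A = 4*(-37) = -148)
R(v) = (-15 + v)*(22 + v*(-3 + v)) (R(v) = ((-3 + v)*v + 22)*(-15 + v) = (v*(-3 + v) + 22)*(-15 + v) = (22 + v*(-3 + v))*(-15 + v) = (-15 + v)*(22 + v*(-3 + v)))
S = -7 (S = 1*(-2 + 5*(-1)) = 1*(-2 - 5) = 1*(-7) = -7)
S*R(A) = -7*(-330 + (-148)**3 - 18*(-148)**2 + 67*(-148)) = -7*(-330 - 3241792 - 18*21904 - 9916) = -7*(-330 - 3241792 - 394272 - 9916) = -7*(-3646310) = 25524170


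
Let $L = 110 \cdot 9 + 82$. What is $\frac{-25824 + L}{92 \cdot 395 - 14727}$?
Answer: $- \frac{24752}{21613} \approx -1.1452$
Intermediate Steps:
$L = 1072$ ($L = 990 + 82 = 1072$)
$\frac{-25824 + L}{92 \cdot 395 - 14727} = \frac{-25824 + 1072}{92 \cdot 395 - 14727} = - \frac{24752}{36340 - 14727} = - \frac{24752}{21613}$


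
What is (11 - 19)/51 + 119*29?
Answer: 175993/51 ≈ 3450.8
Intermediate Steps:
(11 - 19)/51 + 119*29 = -8*1/51 + 3451 = -8/51 + 3451 = 175993/51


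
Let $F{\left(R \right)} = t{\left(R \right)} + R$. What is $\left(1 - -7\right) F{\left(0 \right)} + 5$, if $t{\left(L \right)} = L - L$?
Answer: $5$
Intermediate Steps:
$t{\left(L \right)} = 0$
$F{\left(R \right)} = R$ ($F{\left(R \right)} = 0 + R = R$)
$\left(1 - -7\right) F{\left(0 \right)} + 5 = \left(1 - -7\right) 0 + 5 = \left(1 + 7\right) 0 + 5 = 8 \cdot 0 + 5 = 0 + 5 = 5$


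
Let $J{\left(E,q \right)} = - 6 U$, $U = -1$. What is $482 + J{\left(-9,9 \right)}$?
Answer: $488$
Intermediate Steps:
$J{\left(E,q \right)} = 6$ ($J{\left(E,q \right)} = \left(-6\right) \left(-1\right) = 6$)
$482 + J{\left(-9,9 \right)} = 482 + 6 = 488$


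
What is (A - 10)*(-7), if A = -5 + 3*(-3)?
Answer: 168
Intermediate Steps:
A = -14 (A = -5 - 9 = -14)
(A - 10)*(-7) = (-14 - 10)*(-7) = -24*(-7) = 168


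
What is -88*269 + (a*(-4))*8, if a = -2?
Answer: -23608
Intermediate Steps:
-88*269 + (a*(-4))*8 = -88*269 - 2*(-4)*8 = -23672 + 8*8 = -23672 + 64 = -23608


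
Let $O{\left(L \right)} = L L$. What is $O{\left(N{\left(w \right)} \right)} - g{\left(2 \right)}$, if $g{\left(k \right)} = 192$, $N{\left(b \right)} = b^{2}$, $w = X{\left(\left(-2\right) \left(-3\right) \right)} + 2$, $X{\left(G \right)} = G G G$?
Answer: $2258530384$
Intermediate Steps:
$X{\left(G \right)} = G^{3}$ ($X{\left(G \right)} = G^{2} G = G^{3}$)
$w = 218$ ($w = \left(\left(-2\right) \left(-3\right)\right)^{3} + 2 = 6^{3} + 2 = 216 + 2 = 218$)
$O{\left(L \right)} = L^{2}$
$O{\left(N{\left(w \right)} \right)} - g{\left(2 \right)} = \left(218^{2}\right)^{2} - 192 = 47524^{2} - 192 = 2258530576 - 192 = 2258530384$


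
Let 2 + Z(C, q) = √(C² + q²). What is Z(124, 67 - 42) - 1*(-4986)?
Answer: 4984 + √16001 ≈ 5110.5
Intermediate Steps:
Z(C, q) = -2 + √(C² + q²)
Z(124, 67 - 42) - 1*(-4986) = (-2 + √(124² + (67 - 42)²)) - 1*(-4986) = (-2 + √(15376 + 25²)) + 4986 = (-2 + √(15376 + 625)) + 4986 = (-2 + √16001) + 4986 = 4984 + √16001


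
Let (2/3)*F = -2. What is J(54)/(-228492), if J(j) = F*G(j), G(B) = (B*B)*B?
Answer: 13122/6347 ≈ 2.0674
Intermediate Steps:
G(B) = B³ (G(B) = B²*B = B³)
F = -3 (F = (3/2)*(-2) = -3)
J(j) = -3*j³
J(54)/(-228492) = -3*54³/(-228492) = -3*157464*(-1/228492) = -472392*(-1/228492) = 13122/6347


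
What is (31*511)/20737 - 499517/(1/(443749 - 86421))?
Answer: -3701376381098671/20737 ≈ -1.7849e+11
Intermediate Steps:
(31*511)/20737 - 499517/(1/(443749 - 86421)) = 15841*(1/20737) - 499517/(1/357328) = 15841/20737 - 499517/1/357328 = 15841/20737 - 499517*357328 = 15841/20737 - 178491410576 = -3701376381098671/20737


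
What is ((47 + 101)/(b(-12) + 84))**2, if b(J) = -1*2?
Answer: 5476/1681 ≈ 3.2576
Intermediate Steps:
b(J) = -2
((47 + 101)/(b(-12) + 84))**2 = ((47 + 101)/(-2 + 84))**2 = (148/82)**2 = (148*(1/82))**2 = (74/41)**2 = 5476/1681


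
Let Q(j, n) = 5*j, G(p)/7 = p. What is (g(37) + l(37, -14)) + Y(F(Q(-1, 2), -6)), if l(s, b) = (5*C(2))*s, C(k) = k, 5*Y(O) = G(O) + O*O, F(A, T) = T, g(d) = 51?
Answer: 2099/5 ≈ 419.80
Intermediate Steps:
G(p) = 7*p
Y(O) = O**2/5 + 7*O/5 (Y(O) = (7*O + O*O)/5 = (7*O + O**2)/5 = (O**2 + 7*O)/5 = O**2/5 + 7*O/5)
l(s, b) = 10*s (l(s, b) = (5*2)*s = 10*s)
(g(37) + l(37, -14)) + Y(F(Q(-1, 2), -6)) = (51 + 10*37) + (1/5)*(-6)*(7 - 6) = (51 + 370) + (1/5)*(-6)*1 = 421 - 6/5 = 2099/5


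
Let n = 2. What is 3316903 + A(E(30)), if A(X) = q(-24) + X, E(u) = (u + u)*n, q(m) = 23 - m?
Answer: 3317070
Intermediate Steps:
E(u) = 4*u (E(u) = (u + u)*2 = (2*u)*2 = 4*u)
A(X) = 47 + X (A(X) = (23 - 1*(-24)) + X = (23 + 24) + X = 47 + X)
3316903 + A(E(30)) = 3316903 + (47 + 4*30) = 3316903 + (47 + 120) = 3316903 + 167 = 3317070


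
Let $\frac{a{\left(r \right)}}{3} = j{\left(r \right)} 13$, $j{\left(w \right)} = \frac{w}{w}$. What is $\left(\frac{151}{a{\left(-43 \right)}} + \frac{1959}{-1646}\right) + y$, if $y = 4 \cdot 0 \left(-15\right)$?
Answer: $\frac{172145}{64194} \approx 2.6816$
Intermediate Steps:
$y = 0$ ($y = 0 \left(-15\right) = 0$)
$j{\left(w \right)} = 1$
$a{\left(r \right)} = 39$ ($a{\left(r \right)} = 3 \cdot 1 \cdot 13 = 3 \cdot 13 = 39$)
$\left(\frac{151}{a{\left(-43 \right)}} + \frac{1959}{-1646}\right) + y = \left(\frac{151}{39} + \frac{1959}{-1646}\right) + 0 = \left(151 \cdot \frac{1}{39} + 1959 \left(- \frac{1}{1646}\right)\right) + 0 = \left(\frac{151}{39} - \frac{1959}{1646}\right) + 0 = \frac{172145}{64194} + 0 = \frac{172145}{64194}$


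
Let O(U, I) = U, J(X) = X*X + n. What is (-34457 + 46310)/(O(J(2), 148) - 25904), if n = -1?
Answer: -27/59 ≈ -0.45763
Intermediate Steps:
J(X) = -1 + X**2 (J(X) = X*X - 1 = X**2 - 1 = -1 + X**2)
(-34457 + 46310)/(O(J(2), 148) - 25904) = (-34457 + 46310)/((-1 + 2**2) - 25904) = 11853/((-1 + 4) - 25904) = 11853/(3 - 25904) = 11853/(-25901) = 11853*(-1/25901) = -27/59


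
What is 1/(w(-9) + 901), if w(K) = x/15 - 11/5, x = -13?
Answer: 15/13469 ≈ 0.0011137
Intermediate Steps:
w(K) = -46/15 (w(K) = -13/15 - 11/5 = -46/15)
1/(w(-9) + 901) = 1/(-46/15 + 901) = 1/(13469/15) = 15/13469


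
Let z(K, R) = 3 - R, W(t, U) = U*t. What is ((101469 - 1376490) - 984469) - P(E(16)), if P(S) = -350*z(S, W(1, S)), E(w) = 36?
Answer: -2271040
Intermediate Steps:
P(S) = -1050 + 350*S (P(S) = -350*(3 - S) = -1050 + 350*S)
((101469 - 1376490) - 984469) - P(E(16)) = ((101469 - 1376490) - 984469) - (-1050 + 350*36) = (-1275021 - 984469) - (-1050 + 12600) = -2259490 - 1*11550 = -2259490 - 11550 = -2271040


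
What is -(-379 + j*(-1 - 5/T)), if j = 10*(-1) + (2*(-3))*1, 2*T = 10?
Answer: 347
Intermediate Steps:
T = 5 (T = (½)*10 = 5)
j = -16 (j = -10 - 6*1 = -10 - 6 = -16)
-(-379 + j*(-1 - 5/T)) = -(-379 - 16*(-1 - 5/5)) = -(-379 - 16*(-1 + (⅕)*(-5))) = -(-379 - 16*(-1 - 1)) = -(-379 - 16*(-2)) = -(-379 + 32) = -1*(-347) = 347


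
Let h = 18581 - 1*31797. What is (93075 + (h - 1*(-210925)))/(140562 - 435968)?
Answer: -145392/147703 ≈ -0.98435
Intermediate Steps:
h = -13216 (h = 18581 - 31797 = -13216)
(93075 + (h - 1*(-210925)))/(140562 - 435968) = (93075 + (-13216 - 1*(-210925)))/(140562 - 435968) = (93075 + (-13216 + 210925))/(-295406) = (93075 + 197709)*(-1/295406) = 290784*(-1/295406) = -145392/147703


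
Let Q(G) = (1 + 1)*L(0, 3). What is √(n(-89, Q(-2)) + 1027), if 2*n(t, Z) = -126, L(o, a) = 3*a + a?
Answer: 2*√241 ≈ 31.048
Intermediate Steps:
L(o, a) = 4*a
Q(G) = 24 (Q(G) = (1 + 1)*(4*3) = 2*12 = 24)
n(t, Z) = -63 (n(t, Z) = (½)*(-126) = -63)
√(n(-89, Q(-2)) + 1027) = √(-63 + 1027) = √964 = 2*√241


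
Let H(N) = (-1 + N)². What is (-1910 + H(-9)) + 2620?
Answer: 810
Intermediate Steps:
(-1910 + H(-9)) + 2620 = (-1910 + (-1 - 9)²) + 2620 = (-1910 + (-10)²) + 2620 = (-1910 + 100) + 2620 = -1810 + 2620 = 810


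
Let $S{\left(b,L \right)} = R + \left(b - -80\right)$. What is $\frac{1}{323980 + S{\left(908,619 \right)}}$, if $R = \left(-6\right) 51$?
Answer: $\frac{1}{324662} \approx 3.0801 \cdot 10^{-6}$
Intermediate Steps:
$R = -306$
$S{\left(b,L \right)} = -226 + b$ ($S{\left(b,L \right)} = -306 + \left(b - -80\right) = -306 + \left(b + 80\right) = -306 + \left(80 + b\right) = -226 + b$)
$\frac{1}{323980 + S{\left(908,619 \right)}} = \frac{1}{323980 + \left(-226 + 908\right)} = \frac{1}{323980 + 682} = \frac{1}{324662}$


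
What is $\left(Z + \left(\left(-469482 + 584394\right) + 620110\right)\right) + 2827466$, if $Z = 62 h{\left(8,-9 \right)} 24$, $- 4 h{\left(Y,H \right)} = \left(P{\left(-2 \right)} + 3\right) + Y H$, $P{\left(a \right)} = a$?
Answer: $3588900$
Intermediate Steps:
$h{\left(Y,H \right)} = - \frac{1}{4} - \frac{H Y}{4}$ ($h{\left(Y,H \right)} = - \frac{\left(-2 + 3\right) + Y H}{4} = - \frac{1 + H Y}{4} = - \frac{1}{4} - \frac{H Y}{4}$)
$Z = 26412$ ($Z = 62 \left(- \frac{1}{4} - \left(- \frac{9}{4}\right) 8\right) 24 = 62 \left(- \frac{1}{4} + 18\right) 24 = 62 \cdot \frac{71}{4} \cdot 24 = \frac{2201}{2} \cdot 24 = 26412$)
$\left(Z + \left(\left(-469482 + 584394\right) + 620110\right)\right) + 2827466 = \left(26412 + \left(\left(-469482 + 584394\right) + 620110\right)\right) + 2827466 = \left(26412 + \left(114912 + 620110\right)\right) + 2827466 = \left(26412 + 735022\right) + 2827466 = 761434 + 2827466 = 3588900$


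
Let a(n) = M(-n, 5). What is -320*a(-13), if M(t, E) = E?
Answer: -1600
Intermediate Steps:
a(n) = 5
-320*a(-13) = -320*5 = -1600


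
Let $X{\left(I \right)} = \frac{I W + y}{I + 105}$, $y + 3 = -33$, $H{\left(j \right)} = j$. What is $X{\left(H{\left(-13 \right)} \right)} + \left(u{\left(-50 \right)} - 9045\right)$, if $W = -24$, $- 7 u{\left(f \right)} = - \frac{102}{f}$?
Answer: $- \frac{1582401}{175} \approx -9042.3$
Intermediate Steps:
$u{\left(f \right)} = \frac{102}{7 f}$ ($u{\left(f \right)} = - \frac{\left(-102\right) \frac{1}{f}}{7} = \frac{102}{7 f}$)
$y = -36$ ($y = -3 - 33 = -36$)
$X{\left(I \right)} = \frac{-36 - 24 I}{105 + I}$ ($X{\left(I \right)} = \frac{I \left(-24\right) - 36}{I + 105} = \frac{- 24 I - 36}{105 + I} = \frac{-36 - 24 I}{105 + I}$)
$X{\left(H{\left(-13 \right)} \right)} + \left(u{\left(-50 \right)} - 9045\right) = \frac{12 \left(-3 - -26\right)}{105 - 13} + \left(\frac{102}{7 \left(-50\right)} - 9045\right) = \frac{12 \left(-3 + 26\right)}{92} + \left(\frac{102}{7} \left(- \frac{1}{50}\right) - 9045\right) = 12 \cdot \frac{1}{92} \cdot 23 - \frac{1582926}{175} = 3 - \frac{1582926}{175} = - \frac{1582401}{175}$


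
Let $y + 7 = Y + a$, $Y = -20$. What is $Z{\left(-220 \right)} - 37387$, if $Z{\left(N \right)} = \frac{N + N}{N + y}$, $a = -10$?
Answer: $- \frac{9608019}{257} \approx -37385.0$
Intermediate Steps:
$y = -37$ ($y = -7 - 30 = -37$)
$Z{\left(N \right)} = \frac{2 N}{-37 + N}$ ($Z{\left(N \right)} = \frac{N + N}{N - 37} = \frac{2 N}{-37 + N}$)
$Z{\left(-220 \right)} - 37387 = 2 \left(-220\right) \frac{1}{-37 - 220} - 37387 = 2 \left(-220\right) \frac{1}{-257} - 37387 = 2 \left(-220\right) \left(- \frac{1}{257}\right) - 37387 = \frac{440}{257} - 37387 = - \frac{9608019}{257}$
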